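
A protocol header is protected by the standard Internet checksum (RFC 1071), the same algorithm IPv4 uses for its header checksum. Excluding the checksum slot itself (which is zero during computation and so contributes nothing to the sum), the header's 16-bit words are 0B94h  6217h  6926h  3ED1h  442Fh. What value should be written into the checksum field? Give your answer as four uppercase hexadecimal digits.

One's-complement addition (fold any carry out of bit 15 back into bit 0):
  0x0B94 + 0x6217 = 0x06DAB
  0x6DAB + 0x6926 = 0x0D6D1
  0xD6D1 + 0x3ED1 = 0x115A2 → wrap carry → 0x15A3
  0x15A3 + 0x442F = 0x059D2
One's-complement sum = 0x59D2.
Checksum = ~0x59D2 & 0xFFFF = 0xA62D.

A62D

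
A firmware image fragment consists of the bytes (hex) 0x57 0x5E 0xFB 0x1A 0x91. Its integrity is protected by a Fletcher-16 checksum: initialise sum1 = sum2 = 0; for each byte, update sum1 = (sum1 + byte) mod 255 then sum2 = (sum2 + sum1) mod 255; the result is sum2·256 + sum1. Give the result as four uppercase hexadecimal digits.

Running sums (mod 255):
  after byte 0 (0x57): sum1=87, sum2=87
  after byte 1 (0x5E): sum1=181, sum2=13
  after byte 2 (0xFB): sum1=177, sum2=190
  after byte 3 (0x1A): sum1=203, sum2=138
  after byte 4 (0x91): sum1=93, sum2=231
Checksum = sum2·256 + sum1 = 231·256 + 93 = 59229 = 0xE75D.

E75D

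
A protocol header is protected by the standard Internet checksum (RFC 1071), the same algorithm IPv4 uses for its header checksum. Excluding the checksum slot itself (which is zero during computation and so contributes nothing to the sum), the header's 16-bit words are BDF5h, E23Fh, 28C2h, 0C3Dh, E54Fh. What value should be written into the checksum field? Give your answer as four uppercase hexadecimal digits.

457B

One's-complement addition (fold any carry out of bit 15 back into bit 0):
  0xBDF5 + 0xE23F = 0x1A034 → wrap carry → 0xA035
  0xA035 + 0x28C2 = 0x0C8F7
  0xC8F7 + 0x0C3D = 0x0D534
  0xD534 + 0xE54F = 0x1BA83 → wrap carry → 0xBA84
One's-complement sum = 0xBA84.
Checksum = ~0xBA84 & 0xFFFF = 0x457B.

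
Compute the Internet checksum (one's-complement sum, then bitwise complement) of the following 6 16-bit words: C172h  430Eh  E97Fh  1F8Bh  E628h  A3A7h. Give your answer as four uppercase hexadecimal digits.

One's-complement addition (fold any carry out of bit 15 back into bit 0):
  0xC172 + 0x430E = 0x10480 → wrap carry → 0x0481
  0x0481 + 0xE97F = 0x0EE00
  0xEE00 + 0x1F8B = 0x10D8B → wrap carry → 0x0D8C
  0x0D8C + 0xE628 = 0x0F3B4
  0xF3B4 + 0xA3A7 = 0x1975B → wrap carry → 0x975C
One's-complement sum = 0x975C.
Checksum = ~0x975C & 0xFFFF = 0x68A3.

68A3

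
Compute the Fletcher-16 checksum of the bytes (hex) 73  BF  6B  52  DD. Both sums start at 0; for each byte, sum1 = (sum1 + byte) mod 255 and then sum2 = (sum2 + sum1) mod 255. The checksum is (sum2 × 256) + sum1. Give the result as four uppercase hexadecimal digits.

Running sums (mod 255):
  after byte 0 (73): sum1=115, sum2=115
  after byte 1 (BF): sum1=51, sum2=166
  after byte 2 (6B): sum1=158, sum2=69
  after byte 3 (52): sum1=240, sum2=54
  after byte 4 (DD): sum1=206, sum2=5
Checksum = sum2·256 + sum1 = 5·256 + 206 = 1486 = 0x05CE.

05CE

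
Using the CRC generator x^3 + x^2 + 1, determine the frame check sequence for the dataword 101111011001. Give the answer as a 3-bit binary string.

110

Append 3 zeros: 101111011001000. Divide by 1101 (XOR where the leading bit is 1):
  pos 0: 1011 XOR 1101 = 0110
  pos 1: 1101 XOR 1101 = 0000
  pos 5: 1011 XOR 1101 = 0110
  pos 6: 1100 XOR 1101 = 0001
  pos 9: 1010 XOR 1101 = 0111
  pos 10: 1110 XOR 1101 = 0011
Remainder (last 3 bits) = 110. This is the CRC / FCS.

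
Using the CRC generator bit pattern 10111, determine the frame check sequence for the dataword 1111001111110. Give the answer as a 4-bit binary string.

0110

Append 4 zeros: 11110011111100000. Divide by 10111 (XOR where the leading bit is 1):
  pos 0: 11110 XOR 10111 = 01001
  pos 1: 10010 XOR 10111 = 00101
  pos 3: 10111 XOR 10111 = 00000
  pos 8: 11110 XOR 10111 = 01001
  pos 9: 10010 XOR 10111 = 00101
  pos 11: 10100 XOR 10111 = 00011
Remainder (last 4 bits) = 0110. This is the CRC / FCS.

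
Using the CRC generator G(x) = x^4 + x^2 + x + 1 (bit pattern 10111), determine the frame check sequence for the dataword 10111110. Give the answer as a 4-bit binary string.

Append 4 zeros: 101111100000. Divide by 10111 (XOR where the leading bit is 1):
  pos 0: 10111 XOR 10111 = 00000
  pos 5: 11000 XOR 10111 = 01111
  pos 6: 11110 XOR 10111 = 01001
  pos 7: 10010 XOR 10111 = 00101
Remainder (last 4 bits) = 0101. This is the CRC / FCS.

0101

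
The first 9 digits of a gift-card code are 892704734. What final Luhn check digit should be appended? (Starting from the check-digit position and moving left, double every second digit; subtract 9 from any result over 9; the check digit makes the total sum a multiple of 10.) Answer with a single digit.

Partial digits right→left: 4 3 7 4 0 7 2 9 8
Double every second digit counting from the check-digit position (so the 1st, 3rd, 5th, ... of the partial from the right).
  doubled (with −9 where >9): 8 5 0 4 7 → sum 24
  kept as-is: 3 4 7 9 → sum 23
Total = 24 + 23 = 47.
Check digit = (10 − (47 mod 10)) mod 10 = 3.

3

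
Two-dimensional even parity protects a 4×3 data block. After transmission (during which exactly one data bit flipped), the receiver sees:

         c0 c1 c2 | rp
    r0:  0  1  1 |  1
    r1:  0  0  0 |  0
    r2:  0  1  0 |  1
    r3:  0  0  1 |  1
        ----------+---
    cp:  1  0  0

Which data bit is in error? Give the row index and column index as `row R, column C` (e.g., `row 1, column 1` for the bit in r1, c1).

Recompute each row's even parity and compare to rp:
  r0: data parity 0, sent rp 1 → mismatch
  r1: data parity 0, sent rp 0 → ok
  r2: data parity 1, sent rp 1 → ok
  r3: data parity 1, sent rp 1 → ok
Recompute each column's even parity and compare to cp:
  c0: data parity 0, sent cp 1 → mismatch
  c1: data parity 0, sent cp 0 → ok
  c2: data parity 0, sent cp 0 → ok
Exactly one row (r0) and one column (c0) fail → the flipped bit is at their intersection.

row 0, column 0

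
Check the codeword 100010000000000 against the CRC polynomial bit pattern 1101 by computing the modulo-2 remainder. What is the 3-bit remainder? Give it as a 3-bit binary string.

100

Modulo-2 division of 100010000000000 by 1101:
  pos 0: 1000 XOR 1101 = 0101
  pos 1: 1011 XOR 1101 = 0110
  pos 2: 1100 XOR 1101 = 0001
  pos 5: 1000 XOR 1101 = 0101
  pos 6: 1010 XOR 1101 = 0111
  pos 7: 1110 XOR 1101 = 0011
  pos 9: 1100 XOR 1101 = 0001
Remainder = 100 (nonzero — an error is detected).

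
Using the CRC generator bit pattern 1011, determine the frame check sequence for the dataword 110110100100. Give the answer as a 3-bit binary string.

Append 3 zeros: 110110100100000. Divide by 1011 (XOR where the leading bit is 1):
  pos 0: 1101 XOR 1011 = 0110
  pos 1: 1101 XOR 1011 = 0110
  pos 2: 1100 XOR 1011 = 0111
  pos 3: 1111 XOR 1011 = 0100
  pos 4: 1000 XOR 1011 = 0011
  pos 6: 1101 XOR 1011 = 0110
  pos 7: 1100 XOR 1011 = 0111
  pos 8: 1110 XOR 1011 = 0101
  pos 9: 1010 XOR 1011 = 0001
Remainder (last 3 bits) = 100. This is the CRC / FCS.

100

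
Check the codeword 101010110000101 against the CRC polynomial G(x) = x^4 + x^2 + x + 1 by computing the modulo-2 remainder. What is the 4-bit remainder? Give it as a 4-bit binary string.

0001

Modulo-2 division of 101010110000101 by 10111:
  pos 0: 10101 XOR 10111 = 00010
  pos 3: 10011 XOR 10111 = 00100
  pos 5: 10000 XOR 10111 = 00111
  pos 7: 11100 XOR 10111 = 01011
  pos 8: 10111 XOR 10111 = 00000
Remainder = 0001 (nonzero — an error is detected).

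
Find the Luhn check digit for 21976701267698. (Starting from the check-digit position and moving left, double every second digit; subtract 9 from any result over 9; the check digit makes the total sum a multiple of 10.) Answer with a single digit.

8

Partial digits right→left: 8 9 6 7 6 2 1 0 7 6 7 9 1 2
Double every second digit counting from the check-digit position (so the 1st, 3rd, 5th, ... of the partial from the right).
  doubled (with −9 where >9): 7 3 3 2 5 5 2 → sum 27
  kept as-is: 9 7 2 0 6 9 2 → sum 35
Total = 27 + 35 = 62.
Check digit = (10 − (62 mod 10)) mod 10 = 8.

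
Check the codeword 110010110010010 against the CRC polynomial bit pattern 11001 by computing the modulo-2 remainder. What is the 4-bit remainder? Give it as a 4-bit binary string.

0010

Modulo-2 division of 110010110010010 by 11001:
  pos 0: 11001 XOR 11001 = 00000
  pos 6: 11001 XOR 11001 = 00000
Remainder = 0010 (nonzero — an error is detected).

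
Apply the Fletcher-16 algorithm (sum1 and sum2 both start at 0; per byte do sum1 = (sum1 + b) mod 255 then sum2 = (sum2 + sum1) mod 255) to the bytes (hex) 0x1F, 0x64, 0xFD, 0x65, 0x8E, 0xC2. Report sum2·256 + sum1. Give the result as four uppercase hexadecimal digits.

Running sums (mod 255):
  after byte 0 (0x1F): sum1=31, sum2=31
  after byte 1 (0x64): sum1=131, sum2=162
  after byte 2 (0xFD): sum1=129, sum2=36
  after byte 3 (0x65): sum1=230, sum2=11
  after byte 4 (0x8E): sum1=117, sum2=128
  after byte 5 (0xC2): sum1=56, sum2=184
Checksum = sum2·256 + sum1 = 184·256 + 56 = 47160 = 0xB838.

B838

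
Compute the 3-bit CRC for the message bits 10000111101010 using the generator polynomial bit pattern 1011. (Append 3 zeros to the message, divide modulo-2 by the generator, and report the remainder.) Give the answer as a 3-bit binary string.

Append 3 zeros: 10000111101010000. Divide by 1011 (XOR where the leading bit is 1):
  pos 0: 1000 XOR 1011 = 0011
  pos 2: 1101 XOR 1011 = 0110
  pos 3: 1101 XOR 1011 = 0110
  pos 4: 1101 XOR 1011 = 0110
  pos 5: 1101 XOR 1011 = 0110
  pos 6: 1100 XOR 1011 = 0111
  pos 7: 1111 XOR 1011 = 0100
  pos 8: 1000 XOR 1011 = 0011
  pos 10: 1110 XOR 1011 = 0101
  pos 11: 1010 XOR 1011 = 0001
Remainder (last 3 bits) = 100. This is the CRC / FCS.

100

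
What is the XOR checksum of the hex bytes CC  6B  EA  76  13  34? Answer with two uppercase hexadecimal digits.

1C

XOR the bytes together:
  start with 0xCC
  0xCC ⊕ 0x6B = 0xA7
  0xA7 ⊕ 0xEA = 0x4D
  0x4D ⊕ 0x76 = 0x3B
  0x3B ⊕ 0x13 = 0x28
  0x28 ⊕ 0x34 = 0x1C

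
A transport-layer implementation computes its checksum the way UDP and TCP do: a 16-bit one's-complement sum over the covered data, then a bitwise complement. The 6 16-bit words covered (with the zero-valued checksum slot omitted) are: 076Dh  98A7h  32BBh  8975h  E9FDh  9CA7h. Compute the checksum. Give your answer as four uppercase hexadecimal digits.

One's-complement addition (fold any carry out of bit 15 back into bit 0):
  0x076D + 0x98A7 = 0x0A014
  0xA014 + 0x32BB = 0x0D2CF
  0xD2CF + 0x8975 = 0x15C44 → wrap carry → 0x5C45
  0x5C45 + 0xE9FD = 0x14642 → wrap carry → 0x4643
  0x4643 + 0x9CA7 = 0x0E2EA
One's-complement sum = 0xE2EA.
Checksum = ~0xE2EA & 0xFFFF = 0x1D15.

1D15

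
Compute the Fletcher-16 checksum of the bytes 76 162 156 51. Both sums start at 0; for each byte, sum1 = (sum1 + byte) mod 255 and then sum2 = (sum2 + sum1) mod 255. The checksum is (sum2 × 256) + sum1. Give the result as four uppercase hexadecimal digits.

Running sums (mod 255):
  after byte 0 (76): sum1=76, sum2=76
  after byte 1 (162): sum1=238, sum2=59
  after byte 2 (156): sum1=139, sum2=198
  after byte 3 (51): sum1=190, sum2=133
Checksum = sum2·256 + sum1 = 133·256 + 190 = 34238 = 0x85BE.

85BE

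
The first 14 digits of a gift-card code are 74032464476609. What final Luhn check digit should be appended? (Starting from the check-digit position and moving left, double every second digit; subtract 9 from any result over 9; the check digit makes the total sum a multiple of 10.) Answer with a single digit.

Partial digits right→left: 9 0 6 6 7 4 4 6 4 2 3 0 4 7
Double every second digit counting from the check-digit position (so the 1st, 3rd, 5th, ... of the partial from the right).
  doubled (with −9 where >9): 9 3 5 8 8 6 8 → sum 47
  kept as-is: 0 6 4 6 2 0 7 → sum 25
Total = 47 + 25 = 72.
Check digit = (10 − (72 mod 10)) mod 10 = 8.

8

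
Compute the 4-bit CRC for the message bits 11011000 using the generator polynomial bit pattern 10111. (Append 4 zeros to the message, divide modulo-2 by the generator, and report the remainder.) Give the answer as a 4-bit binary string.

1100

Append 4 zeros: 110110000000. Divide by 10111 (XOR where the leading bit is 1):
  pos 0: 11011 XOR 10111 = 01100
  pos 1: 11000 XOR 10111 = 01111
  pos 2: 11110 XOR 10111 = 01001
  pos 3: 10010 XOR 10111 = 00101
  pos 5: 10100 XOR 10111 = 00011
Remainder (last 4 bits) = 1100. This is the CRC / FCS.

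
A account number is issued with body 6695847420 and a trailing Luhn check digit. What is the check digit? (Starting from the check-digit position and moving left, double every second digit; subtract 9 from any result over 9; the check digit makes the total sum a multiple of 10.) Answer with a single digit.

8

Partial digits right→left: 0 2 4 7 4 8 5 9 6 6
Double every second digit counting from the check-digit position (so the 1st, 3rd, 5th, ... of the partial from the right).
  doubled (with −9 where >9): 0 8 8 1 3 → sum 20
  kept as-is: 2 7 8 9 6 → sum 32
Total = 20 + 32 = 52.
Check digit = (10 − (52 mod 10)) mod 10 = 8.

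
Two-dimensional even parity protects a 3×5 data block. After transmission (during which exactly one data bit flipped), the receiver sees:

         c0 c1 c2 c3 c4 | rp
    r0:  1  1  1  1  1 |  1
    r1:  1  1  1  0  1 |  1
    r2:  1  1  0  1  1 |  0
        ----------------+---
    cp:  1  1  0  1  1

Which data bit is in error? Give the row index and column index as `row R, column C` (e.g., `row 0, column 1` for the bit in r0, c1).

Recompute each row's even parity and compare to rp:
  r0: data parity 1, sent rp 1 → ok
  r1: data parity 0, sent rp 1 → mismatch
  r2: data parity 0, sent rp 0 → ok
Recompute each column's even parity and compare to cp:
  c0: data parity 1, sent cp 1 → ok
  c1: data parity 1, sent cp 1 → ok
  c2: data parity 0, sent cp 0 → ok
  c3: data parity 0, sent cp 1 → mismatch
  c4: data parity 1, sent cp 1 → ok
Exactly one row (r1) and one column (c3) fail → the flipped bit is at their intersection.

row 1, column 3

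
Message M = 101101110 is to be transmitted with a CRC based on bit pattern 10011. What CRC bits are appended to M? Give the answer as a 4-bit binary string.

Append 4 zeros: 1011011100000. Divide by 10011 (XOR where the leading bit is 1):
  pos 0: 10110 XOR 10011 = 00101
  pos 2: 10111 XOR 10011 = 00100
  pos 4: 10010 XOR 10011 = 00001
  pos 8: 10000 XOR 10011 = 00011
Remainder (last 4 bits) = 0011. This is the CRC / FCS.

0011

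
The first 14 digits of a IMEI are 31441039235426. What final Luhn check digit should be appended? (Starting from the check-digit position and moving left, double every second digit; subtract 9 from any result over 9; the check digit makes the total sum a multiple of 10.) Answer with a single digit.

Partial digits right→left: 6 2 4 5 3 2 9 3 0 1 4 4 1 3
Double every second digit counting from the check-digit position (so the 1st, 3rd, 5th, ... of the partial from the right).
  doubled (with −9 where >9): 3 8 6 9 0 8 2 → sum 36
  kept as-is: 2 5 2 3 1 4 3 → sum 20
Total = 36 + 20 = 56.
Check digit = (10 − (56 mod 10)) mod 10 = 4.

4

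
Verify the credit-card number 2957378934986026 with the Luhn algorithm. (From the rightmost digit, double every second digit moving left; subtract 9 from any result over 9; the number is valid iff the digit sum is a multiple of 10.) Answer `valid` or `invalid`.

From the right, keep odd positions and double even positions (subtract 9 from any doubled value over 9):
  doubled (positions 2,4,...): 4 3 9 6 7 6 1 4 → sum 40
  kept (positions 1,3,...): 6 0 8 4 9 7 7 9 → sum 50
Total = 90.
90 mod 10 = 0, so the number is valid.

valid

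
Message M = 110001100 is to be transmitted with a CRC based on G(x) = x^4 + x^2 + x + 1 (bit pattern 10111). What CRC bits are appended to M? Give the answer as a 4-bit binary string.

Append 4 zeros: 1100011000000. Divide by 10111 (XOR where the leading bit is 1):
  pos 0: 11000 XOR 10111 = 01111
  pos 1: 11111 XOR 10111 = 01000
  pos 2: 10001 XOR 10111 = 00110
  pos 4: 11000 XOR 10111 = 01111
  pos 5: 11110 XOR 10111 = 01001
  pos 6: 10010 XOR 10111 = 00101
  pos 8: 10100 XOR 10111 = 00011
Remainder (last 4 bits) = 0011. This is the CRC / FCS.

0011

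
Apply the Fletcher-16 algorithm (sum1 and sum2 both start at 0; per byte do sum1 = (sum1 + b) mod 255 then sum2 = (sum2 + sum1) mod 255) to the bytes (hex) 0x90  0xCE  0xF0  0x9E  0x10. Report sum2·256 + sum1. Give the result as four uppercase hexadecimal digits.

Running sums (mod 255):
  after byte 0 (0x90): sum1=144, sum2=144
  after byte 1 (0xCE): sum1=95, sum2=239
  after byte 2 (0xF0): sum1=80, sum2=64
  after byte 3 (0x9E): sum1=238, sum2=47
  after byte 4 (0x10): sum1=254, sum2=46
Checksum = sum2·256 + sum1 = 46·256 + 254 = 12030 = 0x2EFE.

2EFE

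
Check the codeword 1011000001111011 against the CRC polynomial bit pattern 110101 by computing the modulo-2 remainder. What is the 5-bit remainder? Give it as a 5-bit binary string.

00001

Modulo-2 division of 1011000001111011 by 110101:
  pos 0: 101100 XOR 110101 = 011001
  pos 1: 110010 XOR 110101 = 000111
  pos 4: 111001 XOR 110101 = 001100
  pos 6: 110011 XOR 110101 = 000110
  pos 9: 110101 XOR 110101 = 000000
Remainder = 00001 (nonzero — an error is detected).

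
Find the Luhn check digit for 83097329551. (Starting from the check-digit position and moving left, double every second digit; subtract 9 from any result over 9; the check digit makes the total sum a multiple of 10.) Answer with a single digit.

Partial digits right→left: 1 5 5 9 2 3 7 9 0 3 8
Double every second digit counting from the check-digit position (so the 1st, 3rd, 5th, ... of the partial from the right).
  doubled (with −9 where >9): 2 1 4 5 0 7 → sum 19
  kept as-is: 5 9 3 9 3 → sum 29
Total = 19 + 29 = 48.
Check digit = (10 − (48 mod 10)) mod 10 = 2.

2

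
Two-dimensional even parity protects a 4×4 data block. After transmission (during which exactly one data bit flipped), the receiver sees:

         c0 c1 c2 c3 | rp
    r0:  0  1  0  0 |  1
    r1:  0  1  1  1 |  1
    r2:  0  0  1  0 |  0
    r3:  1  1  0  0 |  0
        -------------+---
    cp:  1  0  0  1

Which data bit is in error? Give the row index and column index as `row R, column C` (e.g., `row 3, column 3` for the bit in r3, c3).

Recompute each row's even parity and compare to rp:
  r0: data parity 1, sent rp 1 → ok
  r1: data parity 1, sent rp 1 → ok
  r2: data parity 1, sent rp 0 → mismatch
  r3: data parity 0, sent rp 0 → ok
Recompute each column's even parity and compare to cp:
  c0: data parity 1, sent cp 1 → ok
  c1: data parity 1, sent cp 0 → mismatch
  c2: data parity 0, sent cp 0 → ok
  c3: data parity 1, sent cp 1 → ok
Exactly one row (r2) and one column (c1) fail → the flipped bit is at their intersection.

row 2, column 1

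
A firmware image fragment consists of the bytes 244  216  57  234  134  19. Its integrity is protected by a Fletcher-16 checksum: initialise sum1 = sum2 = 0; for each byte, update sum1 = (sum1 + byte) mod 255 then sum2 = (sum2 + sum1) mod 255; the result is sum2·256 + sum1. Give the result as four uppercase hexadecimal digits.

Running sums (mod 255):
  after byte 0 (244): sum1=244, sum2=244
  after byte 1 (216): sum1=205, sum2=194
  after byte 2 (57): sum1=7, sum2=201
  after byte 3 (234): sum1=241, sum2=187
  after byte 4 (134): sum1=120, sum2=52
  after byte 5 (19): sum1=139, sum2=191
Checksum = sum2·256 + sum1 = 191·256 + 139 = 49035 = 0xBF8B.

BF8B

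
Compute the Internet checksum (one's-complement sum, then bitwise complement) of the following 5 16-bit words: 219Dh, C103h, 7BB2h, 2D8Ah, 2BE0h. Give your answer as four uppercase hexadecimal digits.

4842

One's-complement addition (fold any carry out of bit 15 back into bit 0):
  0x219D + 0xC103 = 0x0E2A0
  0xE2A0 + 0x7BB2 = 0x15E52 → wrap carry → 0x5E53
  0x5E53 + 0x2D8A = 0x08BDD
  0x8BDD + 0x2BE0 = 0x0B7BD
One's-complement sum = 0xB7BD.
Checksum = ~0xB7BD & 0xFFFF = 0x4842.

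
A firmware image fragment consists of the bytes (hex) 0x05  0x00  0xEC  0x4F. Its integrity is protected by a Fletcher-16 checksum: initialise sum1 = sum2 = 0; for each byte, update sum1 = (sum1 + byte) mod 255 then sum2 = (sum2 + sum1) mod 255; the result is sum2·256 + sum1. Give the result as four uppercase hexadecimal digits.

3D41

Running sums (mod 255):
  after byte 0 (0x05): sum1=5, sum2=5
  after byte 1 (0x00): sum1=5, sum2=10
  after byte 2 (0xEC): sum1=241, sum2=251
  after byte 3 (0x4F): sum1=65, sum2=61
Checksum = sum2·256 + sum1 = 61·256 + 65 = 15681 = 0x3D41.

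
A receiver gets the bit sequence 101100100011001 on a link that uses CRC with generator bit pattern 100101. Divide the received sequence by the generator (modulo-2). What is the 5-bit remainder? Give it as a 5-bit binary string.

Modulo-2 division of 101100100011001 by 100101:
  pos 0: 101100 XOR 100101 = 001001
  pos 2: 100110 XOR 100101 = 000011
  pos 6: 110011 XOR 100101 = 010110
  pos 7: 101100 XOR 100101 = 001001
  pos 9: 100101 XOR 100101 = 000000
Remainder = 00000 (zero — the frame passes the CRC check).

00000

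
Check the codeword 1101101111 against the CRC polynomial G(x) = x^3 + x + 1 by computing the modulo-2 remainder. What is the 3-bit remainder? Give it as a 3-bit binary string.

000

Modulo-2 division of 1101101111 by 1011:
  pos 0: 1101 XOR 1011 = 0110
  pos 1: 1101 XOR 1011 = 0110
  pos 2: 1100 XOR 1011 = 0111
  pos 3: 1111 XOR 1011 = 0100
  pos 4: 1001 XOR 1011 = 0010
  pos 6: 1011 XOR 1011 = 0000
Remainder = 000 (zero — the frame passes the CRC check).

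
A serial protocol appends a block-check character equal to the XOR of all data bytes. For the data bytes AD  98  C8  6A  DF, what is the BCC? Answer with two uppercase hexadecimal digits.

48

XOR the bytes together:
  start with 0xAD
  0xAD ⊕ 0x98 = 0x35
  0x35 ⊕ 0xC8 = 0xFD
  0xFD ⊕ 0x6A = 0x97
  0x97 ⊕ 0xDF = 0x48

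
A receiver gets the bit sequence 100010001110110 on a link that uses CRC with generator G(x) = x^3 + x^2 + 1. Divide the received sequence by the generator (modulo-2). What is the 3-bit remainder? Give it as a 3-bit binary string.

Modulo-2 division of 100010001110110 by 1101:
  pos 0: 1000 XOR 1101 = 0101
  pos 1: 1011 XOR 1101 = 0110
  pos 2: 1100 XOR 1101 = 0001
  pos 5: 1001 XOR 1101 = 0100
  pos 6: 1001 XOR 1101 = 0100
  pos 7: 1001 XOR 1101 = 0100
  pos 8: 1000 XOR 1101 = 0101
  pos 9: 1011 XOR 1101 = 0110
  pos 10: 1101 XOR 1101 = 0000
Remainder = 000 (zero — the frame passes the CRC check).

000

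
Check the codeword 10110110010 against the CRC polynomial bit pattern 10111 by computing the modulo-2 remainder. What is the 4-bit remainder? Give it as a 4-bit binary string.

0000

Modulo-2 division of 10110110010 by 10111:
  pos 0: 10110 XOR 10111 = 00001
  pos 4: 11100 XOR 10111 = 01011
  pos 5: 10111 XOR 10111 = 00000
Remainder = 0000 (zero — the frame passes the CRC check).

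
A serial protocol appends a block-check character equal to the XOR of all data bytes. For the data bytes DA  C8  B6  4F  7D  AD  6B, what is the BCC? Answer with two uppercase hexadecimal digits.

50

XOR the bytes together:
  start with 0xDA
  0xDA ⊕ 0xC8 = 0x12
  0x12 ⊕ 0xB6 = 0xA4
  0xA4 ⊕ 0x4F = 0xEB
  0xEB ⊕ 0x7D = 0x96
  0x96 ⊕ 0xAD = 0x3B
  0x3B ⊕ 0x6B = 0x50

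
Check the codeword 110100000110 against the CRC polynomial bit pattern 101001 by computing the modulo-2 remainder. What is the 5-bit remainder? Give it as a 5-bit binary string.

00000

Modulo-2 division of 110100000110 by 101001:
  pos 0: 110100 XOR 101001 = 011101
  pos 1: 111010 XOR 101001 = 010011
  pos 2: 100110 XOR 101001 = 001111
  pos 4: 111101 XOR 101001 = 010100
  pos 5: 101001 XOR 101001 = 000000
Remainder = 00000 (zero — the frame passes the CRC check).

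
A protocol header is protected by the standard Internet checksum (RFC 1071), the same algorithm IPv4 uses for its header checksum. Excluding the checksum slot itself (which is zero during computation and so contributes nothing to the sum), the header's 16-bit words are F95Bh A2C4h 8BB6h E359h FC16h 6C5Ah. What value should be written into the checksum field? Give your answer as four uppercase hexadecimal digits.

8C5D

One's-complement addition (fold any carry out of bit 15 back into bit 0):
  0xF95B + 0xA2C4 = 0x19C1F → wrap carry → 0x9C20
  0x9C20 + 0x8BB6 = 0x127D6 → wrap carry → 0x27D7
  0x27D7 + 0xE359 = 0x10B30 → wrap carry → 0x0B31
  0x0B31 + 0xFC16 = 0x10747 → wrap carry → 0x0748
  0x0748 + 0x6C5A = 0x073A2
One's-complement sum = 0x73A2.
Checksum = ~0x73A2 & 0xFFFF = 0x8C5D.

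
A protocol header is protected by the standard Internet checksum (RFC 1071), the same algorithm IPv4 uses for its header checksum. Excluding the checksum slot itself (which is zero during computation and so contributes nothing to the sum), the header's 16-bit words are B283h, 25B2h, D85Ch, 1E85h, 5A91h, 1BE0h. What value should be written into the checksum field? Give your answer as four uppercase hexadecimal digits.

BA76

One's-complement addition (fold any carry out of bit 15 back into bit 0):
  0xB283 + 0x25B2 = 0x0D835
  0xD835 + 0xD85C = 0x1B091 → wrap carry → 0xB092
  0xB092 + 0x1E85 = 0x0CF17
  0xCF17 + 0x5A91 = 0x129A8 → wrap carry → 0x29A9
  0x29A9 + 0x1BE0 = 0x04589
One's-complement sum = 0x4589.
Checksum = ~0x4589 & 0xFFFF = 0xBA76.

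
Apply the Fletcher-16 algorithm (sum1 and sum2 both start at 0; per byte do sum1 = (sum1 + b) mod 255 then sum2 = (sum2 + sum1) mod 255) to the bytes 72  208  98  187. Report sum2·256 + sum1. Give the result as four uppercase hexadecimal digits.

1437

Running sums (mod 255):
  after byte 0 (72): sum1=72, sum2=72
  after byte 1 (208): sum1=25, sum2=97
  after byte 2 (98): sum1=123, sum2=220
  after byte 3 (187): sum1=55, sum2=20
Checksum = sum2·256 + sum1 = 20·256 + 55 = 5175 = 0x1437.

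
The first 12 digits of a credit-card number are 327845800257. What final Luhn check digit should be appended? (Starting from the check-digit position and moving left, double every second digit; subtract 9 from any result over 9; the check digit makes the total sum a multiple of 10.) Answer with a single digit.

Partial digits right→left: 7 5 2 0 0 8 5 4 8 7 2 3
Double every second digit counting from the check-digit position (so the 1st, 3rd, 5th, ... of the partial from the right).
  doubled (with −9 where >9): 5 4 0 1 7 4 → sum 21
  kept as-is: 5 0 8 4 7 3 → sum 27
Total = 21 + 27 = 48.
Check digit = (10 − (48 mod 10)) mod 10 = 2.

2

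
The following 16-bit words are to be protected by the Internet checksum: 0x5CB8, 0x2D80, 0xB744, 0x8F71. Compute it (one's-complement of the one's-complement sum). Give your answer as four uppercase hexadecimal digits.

2F11

One's-complement addition (fold any carry out of bit 15 back into bit 0):
  0x5CB8 + 0x2D80 = 0x08A38
  0x8A38 + 0xB744 = 0x1417C → wrap carry → 0x417D
  0x417D + 0x8F71 = 0x0D0EE
One's-complement sum = 0xD0EE.
Checksum = ~0xD0EE & 0xFFFF = 0x2F11.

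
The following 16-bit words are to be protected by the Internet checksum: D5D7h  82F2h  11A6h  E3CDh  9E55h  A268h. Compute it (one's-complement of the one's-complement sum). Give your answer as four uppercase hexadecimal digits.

7103

One's-complement addition (fold any carry out of bit 15 back into bit 0):
  0xD5D7 + 0x82F2 = 0x158C9 → wrap carry → 0x58CA
  0x58CA + 0x11A6 = 0x06A70
  0x6A70 + 0xE3CD = 0x14E3D → wrap carry → 0x4E3E
  0x4E3E + 0x9E55 = 0x0EC93
  0xEC93 + 0xA268 = 0x18EFB → wrap carry → 0x8EFC
One's-complement sum = 0x8EFC.
Checksum = ~0x8EFC & 0xFFFF = 0x7103.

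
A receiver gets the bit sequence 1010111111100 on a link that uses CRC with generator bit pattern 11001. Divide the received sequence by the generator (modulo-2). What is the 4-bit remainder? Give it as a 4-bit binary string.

0001

Modulo-2 division of 1010111111100 by 11001:
  pos 0: 10101 XOR 11001 = 01100
  pos 1: 11001 XOR 11001 = 00000
  pos 6: 11111 XOR 11001 = 00110
  pos 8: 11000 XOR 11001 = 00001
Remainder = 0001 (nonzero — an error is detected).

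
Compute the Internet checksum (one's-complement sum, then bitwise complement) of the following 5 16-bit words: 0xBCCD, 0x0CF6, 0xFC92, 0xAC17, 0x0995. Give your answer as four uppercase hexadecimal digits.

One's-complement addition (fold any carry out of bit 15 back into bit 0):
  0xBCCD + 0x0CF6 = 0x0C9C3
  0xC9C3 + 0xFC92 = 0x1C655 → wrap carry → 0xC656
  0xC656 + 0xAC17 = 0x1726D → wrap carry → 0x726E
  0x726E + 0x0995 = 0x07C03
One's-complement sum = 0x7C03.
Checksum = ~0x7C03 & 0xFFFF = 0x83FC.

83FC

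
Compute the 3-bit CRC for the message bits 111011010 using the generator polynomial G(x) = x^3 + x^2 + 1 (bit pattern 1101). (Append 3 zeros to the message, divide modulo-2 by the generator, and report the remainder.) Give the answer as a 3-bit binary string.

110

Append 3 zeros: 111011010000. Divide by 1101 (XOR where the leading bit is 1):
  pos 0: 1110 XOR 1101 = 0011
  pos 2: 1111 XOR 1101 = 0010
  pos 4: 1001 XOR 1101 = 0100
  pos 5: 1000 XOR 1101 = 0101
  pos 6: 1010 XOR 1101 = 0111
  pos 7: 1110 XOR 1101 = 0011
Remainder (last 3 bits) = 110. This is the CRC / FCS.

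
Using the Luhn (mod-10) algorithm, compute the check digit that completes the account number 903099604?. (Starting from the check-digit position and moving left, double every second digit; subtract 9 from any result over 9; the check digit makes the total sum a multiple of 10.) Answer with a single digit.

Partial digits right→left: 4 0 6 9 9 0 3 0 9
Double every second digit counting from the check-digit position (so the 1st, 3rd, 5th, ... of the partial from the right).
  doubled (with −9 where >9): 8 3 9 6 9 → sum 35
  kept as-is: 0 9 0 0 → sum 9
Total = 35 + 9 = 44.
Check digit = (10 − (44 mod 10)) mod 10 = 6.

6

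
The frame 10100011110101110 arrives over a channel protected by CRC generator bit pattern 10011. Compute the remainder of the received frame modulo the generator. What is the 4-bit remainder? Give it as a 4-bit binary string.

Modulo-2 division of 10100011110101110 by 10011:
  pos 0: 10100 XOR 10011 = 00111
  pos 2: 11101 XOR 10011 = 01110
  pos 3: 11101 XOR 10011 = 01110
  pos 4: 11101 XOR 10011 = 01110
  pos 5: 11101 XOR 10011 = 01110
  pos 6: 11100 XOR 10011 = 01111
  pos 7: 11111 XOR 10011 = 01100
  pos 8: 11000 XOR 10011 = 01011
  pos 9: 10111 XOR 10011 = 00100
  pos 11: 10011 XOR 10011 = 00000
Remainder = 0000 (zero — the frame passes the CRC check).

0000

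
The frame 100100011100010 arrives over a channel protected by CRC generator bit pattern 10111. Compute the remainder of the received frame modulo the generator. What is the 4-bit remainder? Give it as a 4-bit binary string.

Modulo-2 division of 100100011100010 by 10111:
  pos 0: 10010 XOR 10111 = 00101
  pos 2: 10100 XOR 10111 = 00011
  pos 5: 11111 XOR 10111 = 01000
  pos 6: 10000 XOR 10111 = 00111
  pos 8: 11100 XOR 10111 = 01011
  pos 9: 10111 XOR 10111 = 00000
Remainder = 0000 (zero — the frame passes the CRC check).

0000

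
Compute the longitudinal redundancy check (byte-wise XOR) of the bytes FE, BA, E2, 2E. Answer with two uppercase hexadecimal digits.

XOR the bytes together:
  start with 0xFE
  0xFE ⊕ 0xBA = 0x44
  0x44 ⊕ 0xE2 = 0xA6
  0xA6 ⊕ 0x2E = 0x88

88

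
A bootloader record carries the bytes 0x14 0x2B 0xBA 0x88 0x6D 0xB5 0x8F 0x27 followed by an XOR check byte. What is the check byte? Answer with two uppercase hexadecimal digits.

7D

XOR the bytes together:
  start with 0x14
  0x14 ⊕ 0x2B = 0x3F
  0x3F ⊕ 0xBA = 0x85
  0x85 ⊕ 0x88 = 0x0D
  0x0D ⊕ 0x6D = 0x60
  0x60 ⊕ 0xB5 = 0xD5
  0xD5 ⊕ 0x8F = 0x5A
  0x5A ⊕ 0x27 = 0x7D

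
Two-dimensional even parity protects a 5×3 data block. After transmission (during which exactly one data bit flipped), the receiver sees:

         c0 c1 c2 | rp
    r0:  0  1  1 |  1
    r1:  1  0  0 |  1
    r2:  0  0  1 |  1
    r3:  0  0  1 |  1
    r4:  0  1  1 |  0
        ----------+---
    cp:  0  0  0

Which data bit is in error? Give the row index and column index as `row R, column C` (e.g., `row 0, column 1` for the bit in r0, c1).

Recompute each row's even parity and compare to rp:
  r0: data parity 0, sent rp 1 → mismatch
  r1: data parity 1, sent rp 1 → ok
  r2: data parity 1, sent rp 1 → ok
  r3: data parity 1, sent rp 1 → ok
  r4: data parity 0, sent rp 0 → ok
Recompute each column's even parity and compare to cp:
  c0: data parity 1, sent cp 0 → mismatch
  c1: data parity 0, sent cp 0 → ok
  c2: data parity 0, sent cp 0 → ok
Exactly one row (r0) and one column (c0) fail → the flipped bit is at their intersection.

row 0, column 0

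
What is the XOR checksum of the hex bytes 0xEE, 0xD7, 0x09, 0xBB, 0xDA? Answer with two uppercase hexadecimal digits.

XOR the bytes together:
  start with 0xEE
  0xEE ⊕ 0xD7 = 0x39
  0x39 ⊕ 0x09 = 0x30
  0x30 ⊕ 0xBB = 0x8B
  0x8B ⊕ 0xDA = 0x51

51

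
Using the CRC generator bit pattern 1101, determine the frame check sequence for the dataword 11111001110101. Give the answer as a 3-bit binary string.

Append 3 zeros: 11111001110101000. Divide by 1101 (XOR where the leading bit is 1):
  pos 0: 1111 XOR 1101 = 0010
  pos 2: 1010 XOR 1101 = 0111
  pos 3: 1110 XOR 1101 = 0011
  pos 5: 1111 XOR 1101 = 0010
  pos 7: 1010 XOR 1101 = 0111
  pos 8: 1111 XOR 1101 = 0010
  pos 10: 1001 XOR 1101 = 0100
  pos 11: 1000 XOR 1101 = 0101
  pos 12: 1010 XOR 1101 = 0111
  pos 13: 1110 XOR 1101 = 0011
Remainder (last 3 bits) = 011. This is the CRC / FCS.

011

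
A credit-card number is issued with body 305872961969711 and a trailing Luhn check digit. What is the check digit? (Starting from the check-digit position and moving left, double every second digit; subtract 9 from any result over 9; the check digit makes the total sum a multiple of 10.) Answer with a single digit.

2

Partial digits right→left: 1 1 7 9 6 9 1 6 9 2 7 8 5 0 3
Double every second digit counting from the check-digit position (so the 1st, 3rd, 5th, ... of the partial from the right).
  doubled (with −9 where >9): 2 5 3 2 9 5 1 6 → sum 33
  kept as-is: 1 9 9 6 2 8 0 → sum 35
Total = 33 + 35 = 68.
Check digit = (10 − (68 mod 10)) mod 10 = 2.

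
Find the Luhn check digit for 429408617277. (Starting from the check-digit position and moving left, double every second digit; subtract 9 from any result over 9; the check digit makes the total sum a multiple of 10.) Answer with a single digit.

7

Partial digits right→left: 7 7 2 7 1 6 8 0 4 9 2 4
Double every second digit counting from the check-digit position (so the 1st, 3rd, 5th, ... of the partial from the right).
  doubled (with −9 where >9): 5 4 2 7 8 4 → sum 30
  kept as-is: 7 7 6 0 9 4 → sum 33
Total = 30 + 33 = 63.
Check digit = (10 − (63 mod 10)) mod 10 = 7.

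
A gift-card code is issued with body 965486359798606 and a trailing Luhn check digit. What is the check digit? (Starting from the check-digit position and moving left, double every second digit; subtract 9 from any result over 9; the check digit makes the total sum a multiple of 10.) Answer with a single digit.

7

Partial digits right→left: 6 0 6 8 9 7 9 5 3 6 8 4 5 6 9
Double every second digit counting from the check-digit position (so the 1st, 3rd, 5th, ... of the partial from the right).
  doubled (with −9 where >9): 3 3 9 9 6 7 1 9 → sum 47
  kept as-is: 0 8 7 5 6 4 6 → sum 36
Total = 47 + 36 = 83.
Check digit = (10 − (83 mod 10)) mod 10 = 7.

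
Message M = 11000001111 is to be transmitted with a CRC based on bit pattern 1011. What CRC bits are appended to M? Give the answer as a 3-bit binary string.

101

Append 3 zeros: 11000001111000. Divide by 1011 (XOR where the leading bit is 1):
  pos 0: 1100 XOR 1011 = 0111
  pos 1: 1110 XOR 1011 = 0101
  pos 2: 1010 XOR 1011 = 0001
  pos 5: 1011 XOR 1011 = 0000
  pos 9: 1100 XOR 1011 = 0111
  pos 10: 1110 XOR 1011 = 0101
Remainder (last 3 bits) = 101. This is the CRC / FCS.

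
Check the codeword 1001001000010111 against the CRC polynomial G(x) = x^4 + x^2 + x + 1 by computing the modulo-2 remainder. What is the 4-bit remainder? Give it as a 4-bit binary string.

1000

Modulo-2 division of 1001001000010111 by 10111:
  pos 0: 10010 XOR 10111 = 00101
  pos 2: 10101 XOR 10111 = 00010
  pos 5: 10000 XOR 10111 = 00111
  pos 7: 11101 XOR 10111 = 01010
  pos 8: 10100 XOR 10111 = 00011
  pos 11: 11111 XOR 10111 = 01000
Remainder = 1000 (nonzero — an error is detected).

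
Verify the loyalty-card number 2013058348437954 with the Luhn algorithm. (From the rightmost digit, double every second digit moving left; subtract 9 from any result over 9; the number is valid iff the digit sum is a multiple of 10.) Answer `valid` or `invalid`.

From the right, keep odd positions and double even positions (subtract 9 from any doubled value over 9):
  doubled (positions 2,4,...): 1 5 8 8 7 0 2 4 → sum 35
  kept (positions 1,3,...): 4 9 3 8 3 5 3 0 → sum 35
Total = 70.
70 mod 10 = 0, so the number is valid.

valid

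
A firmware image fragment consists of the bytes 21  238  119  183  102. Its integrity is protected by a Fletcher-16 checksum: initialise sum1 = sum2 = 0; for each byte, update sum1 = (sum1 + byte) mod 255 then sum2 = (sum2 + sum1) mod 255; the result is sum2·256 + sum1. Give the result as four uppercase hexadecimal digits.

6199

Running sums (mod 255):
  after byte 0 (21): sum1=21, sum2=21
  after byte 1 (238): sum1=4, sum2=25
  after byte 2 (119): sum1=123, sum2=148
  after byte 3 (183): sum1=51, sum2=199
  after byte 4 (102): sum1=153, sum2=97
Checksum = sum2·256 + sum1 = 97·256 + 153 = 24985 = 0x6199.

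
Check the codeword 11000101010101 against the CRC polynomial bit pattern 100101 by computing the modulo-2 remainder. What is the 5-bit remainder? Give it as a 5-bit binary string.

Modulo-2 division of 11000101010101 by 100101:
  pos 0: 110001 XOR 100101 = 010100
  pos 1: 101000 XOR 100101 = 001101
  pos 3: 110110 XOR 100101 = 010011
  pos 4: 100111 XOR 100101 = 000010
  pos 8: 100101 XOR 100101 = 000000
Remainder = 00000 (zero — the frame passes the CRC check).

00000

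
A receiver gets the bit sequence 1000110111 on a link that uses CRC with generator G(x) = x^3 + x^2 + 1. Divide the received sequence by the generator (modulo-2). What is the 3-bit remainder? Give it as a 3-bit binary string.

Modulo-2 division of 1000110111 by 1101:
  pos 0: 1000 XOR 1101 = 0101
  pos 1: 1011 XOR 1101 = 0110
  pos 2: 1101 XOR 1101 = 0000
Remainder = 111 (nonzero — an error is detected).

111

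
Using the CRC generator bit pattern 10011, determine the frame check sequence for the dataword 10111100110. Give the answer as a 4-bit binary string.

Append 4 zeros: 101111001100000. Divide by 10011 (XOR where the leading bit is 1):
  pos 0: 10111 XOR 10011 = 00100
  pos 2: 10010 XOR 10011 = 00001
  pos 6: 10110 XOR 10011 = 00101
  pos 8: 10100 XOR 10011 = 00111
  pos 10: 11100 XOR 10011 = 01111
Remainder (last 4 bits) = 1111. This is the CRC / FCS.

1111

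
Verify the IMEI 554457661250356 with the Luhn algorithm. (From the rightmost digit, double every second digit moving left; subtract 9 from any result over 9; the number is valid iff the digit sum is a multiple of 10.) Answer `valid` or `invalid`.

From the right, keep odd positions and double even positions (subtract 9 from any doubled value over 9):
  doubled (positions 2,4,...): 1 0 4 3 5 8 1 → sum 22
  kept (positions 1,3,...): 6 3 5 1 6 5 4 5 → sum 35
Total = 57.
57 mod 10 = 7, so the number is invalid.

invalid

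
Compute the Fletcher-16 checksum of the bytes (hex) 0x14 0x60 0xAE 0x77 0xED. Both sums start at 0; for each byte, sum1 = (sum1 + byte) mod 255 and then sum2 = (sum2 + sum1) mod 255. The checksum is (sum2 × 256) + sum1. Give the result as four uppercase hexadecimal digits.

CE88

Running sums (mod 255):
  after byte 0 (0x14): sum1=20, sum2=20
  after byte 1 (0x60): sum1=116, sum2=136
  after byte 2 (0xAE): sum1=35, sum2=171
  after byte 3 (0x77): sum1=154, sum2=70
  after byte 4 (0xED): sum1=136, sum2=206
Checksum = sum2·256 + sum1 = 206·256 + 136 = 52872 = 0xCE88.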